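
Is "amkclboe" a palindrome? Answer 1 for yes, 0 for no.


Input: amkclboe
Reversed: eoblckma
  Compare pos 0 ('a') with pos 7 ('e'): MISMATCH
  Compare pos 1 ('m') with pos 6 ('o'): MISMATCH
  Compare pos 2 ('k') with pos 5 ('b'): MISMATCH
  Compare pos 3 ('c') with pos 4 ('l'): MISMATCH
Result: not a palindrome

0


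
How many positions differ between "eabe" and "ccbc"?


Comparing "eabe" and "ccbc" position by position:
  Position 0: 'e' vs 'c' => DIFFER
  Position 1: 'a' vs 'c' => DIFFER
  Position 2: 'b' vs 'b' => same
  Position 3: 'e' vs 'c' => DIFFER
Positions that differ: 3

3


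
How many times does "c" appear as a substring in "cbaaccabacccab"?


Searching for "c" in "cbaaccabacccab"
Scanning each position:
  Position 0: "c" => MATCH
  Position 1: "b" => no
  Position 2: "a" => no
  Position 3: "a" => no
  Position 4: "c" => MATCH
  Position 5: "c" => MATCH
  Position 6: "a" => no
  Position 7: "b" => no
  Position 8: "a" => no
  Position 9: "c" => MATCH
  Position 10: "c" => MATCH
  Position 11: "c" => MATCH
  Position 12: "a" => no
  Position 13: "b" => no
Total occurrences: 6

6


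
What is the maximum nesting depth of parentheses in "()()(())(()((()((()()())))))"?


Input: "()()(())(()((()((()()())))))"
Tracking depth:
  Position 0 '(': depth becomes 1
  Position 1 ')': depth becomes 0
  Position 2 '(': depth becomes 1
  Position 3 ')': depth becomes 0
  Position 4 '(': depth becomes 1
  Position 5 '(': depth becomes 2
  Position 6 ')': depth becomes 1
  Position 7 ')': depth becomes 0
  Position 8 '(': depth becomes 1
  Position 9 '(': depth becomes 2
  Position 10 ')': depth becomes 1
  Position 11 '(': depth becomes 2
  Position 12 '(': depth becomes 3
  Position 13 '(': depth becomes 4
  Position 14 ')': depth becomes 3
  Position 15 '(': depth becomes 4
  Position 16 '(': depth becomes 5
  Position 17 '(': depth becomes 6
  Position 18 ')': depth becomes 5
  Position 19 '(': depth becomes 6
  Position 20 ')': depth becomes 5
  Position 21 '(': depth becomes 6
  Position 22 ')': depth becomes 5
  Position 23 ')': depth becomes 4
  Position 24 ')': depth becomes 3
  Position 25 ')': depth becomes 2
  Position 26 ')': depth becomes 1
  Position 27 ')': depth becomes 0
Maximum depth reached: 6

6


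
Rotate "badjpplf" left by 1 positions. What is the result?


Input: "badjpplf", rotate left by 1
First 1 characters: "b"
Remaining characters: "adjpplf"
Concatenate remaining + first: "adjpplf" + "b" = "adjpplfb"

adjpplfb


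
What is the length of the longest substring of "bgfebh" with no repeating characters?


Input: "bgfebh"
Sliding window (track last position of each char):
  Position 0 ('b'): window [0,0] length 1 -- new best
  Position 1 ('g'): window [0,1] length 2 -- new best
  Position 2 ('f'): window [0,2] length 3 -- new best
  Position 3 ('e'): window [0,3] length 4 -- new best
  Position 4 ('b'): repeat (last at 0), move window start to 1
  Position 4 ('b'): window [1,4] length 4
  Position 5 ('h'): window [1,5] length 5 -- new best
Longest substring with no repeats: "gfebh" with length 5

5


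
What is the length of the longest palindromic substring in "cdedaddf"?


Input: "cdedaddf"
Checking substrings for palindromes:
  [1:4] "ded" (len 3) => palindrome
  [3:6] "dad" (len 3) => palindrome
  [5:7] "dd" (len 2) => palindrome
Longest palindromic substring: "ded" with length 3

3


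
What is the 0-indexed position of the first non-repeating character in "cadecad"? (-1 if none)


Input: cadecad
Character frequencies:
  'a': 2
  'c': 2
  'd': 2
  'e': 1
Scanning left to right for freq == 1:
  Position 0 ('c'): freq=2, skip
  Position 1 ('a'): freq=2, skip
  Position 2 ('d'): freq=2, skip
  Position 3 ('e'): unique! => answer = 3

3


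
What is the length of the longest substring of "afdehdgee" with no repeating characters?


Input: "afdehdgee"
Sliding window (track last position of each char):
  Position 0 ('a'): window [0,0] length 1 -- new best
  Position 1 ('f'): window [0,1] length 2 -- new best
  Position 2 ('d'): window [0,2] length 3 -- new best
  Position 3 ('e'): window [0,3] length 4 -- new best
  Position 4 ('h'): window [0,4] length 5 -- new best
  Position 5 ('d'): repeat (last at 2), move window start to 3
  Position 5 ('d'): window [3,5] length 3
  Position 6 ('g'): window [3,6] length 4
  Position 7 ('e'): repeat (last at 3), move window start to 4
  Position 7 ('e'): window [4,7] length 4
  Position 8 ('e'): repeat (last at 7), move window start to 8
  Position 8 ('e'): window [8,8] length 1
Longest substring with no repeats: "afdeh" with length 5

5


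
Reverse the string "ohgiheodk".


Input: ohgiheodk
Reading characters right to left:
  Position 8: 'k'
  Position 7: 'd'
  Position 6: 'o'
  Position 5: 'e'
  Position 4: 'h'
  Position 3: 'i'
  Position 2: 'g'
  Position 1: 'h'
  Position 0: 'o'
Reversed: kdoehigho

kdoehigho


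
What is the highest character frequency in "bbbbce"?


Input: bbbbce
Character counts:
  'b': 4
  'c': 1
  'e': 1
Maximum frequency: 4

4


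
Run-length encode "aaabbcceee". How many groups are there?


Input: aaabbcceee
Scanning for consecutive runs:
  Group 1: 'a' x 3 (positions 0-2)
  Group 2: 'b' x 2 (positions 3-4)
  Group 3: 'c' x 2 (positions 5-6)
  Group 4: 'e' x 3 (positions 7-9)
Total groups: 4

4


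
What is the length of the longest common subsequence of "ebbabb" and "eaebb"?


LCS of "ebbabb" and "eaebb"
DP table:
           e    a    e    b    b
      0    0    0    0    0    0
  e   0    1    1    1    1    1
  b   0    1    1    1    2    2
  b   0    1    1    1    2    3
  a   0    1    2    2    2    3
  b   0    1    2    2    3    3
  b   0    1    2    2    3    4
LCS length = dp[6][5] = 4

4


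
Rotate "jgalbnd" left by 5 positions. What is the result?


Input: "jgalbnd", rotate left by 5
First 5 characters: "jgalb"
Remaining characters: "nd"
Concatenate remaining + first: "nd" + "jgalb" = "ndjgalb"

ndjgalb


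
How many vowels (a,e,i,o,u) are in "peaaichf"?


Input: peaaichf
Checking each character:
  'p' at position 0: consonant
  'e' at position 1: vowel (running total: 1)
  'a' at position 2: vowel (running total: 2)
  'a' at position 3: vowel (running total: 3)
  'i' at position 4: vowel (running total: 4)
  'c' at position 5: consonant
  'h' at position 6: consonant
  'f' at position 7: consonant
Total vowels: 4

4


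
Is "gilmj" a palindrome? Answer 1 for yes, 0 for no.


Input: gilmj
Reversed: jmlig
  Compare pos 0 ('g') with pos 4 ('j'): MISMATCH
  Compare pos 1 ('i') with pos 3 ('m'): MISMATCH
Result: not a palindrome

0


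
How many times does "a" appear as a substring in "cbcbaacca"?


Searching for "a" in "cbcbaacca"
Scanning each position:
  Position 0: "c" => no
  Position 1: "b" => no
  Position 2: "c" => no
  Position 3: "b" => no
  Position 4: "a" => MATCH
  Position 5: "a" => MATCH
  Position 6: "c" => no
  Position 7: "c" => no
  Position 8: "a" => MATCH
Total occurrences: 3

3


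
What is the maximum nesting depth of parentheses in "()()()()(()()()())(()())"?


Input: "()()()()(()()()())(()())"
Tracking depth:
  Position 0 '(': depth becomes 1
  Position 1 ')': depth becomes 0
  Position 2 '(': depth becomes 1
  Position 3 ')': depth becomes 0
  Position 4 '(': depth becomes 1
  Position 5 ')': depth becomes 0
  Position 6 '(': depth becomes 1
  Position 7 ')': depth becomes 0
  Position 8 '(': depth becomes 1
  Position 9 '(': depth becomes 2
  Position 10 ')': depth becomes 1
  Position 11 '(': depth becomes 2
  Position 12 ')': depth becomes 1
  Position 13 '(': depth becomes 2
  Position 14 ')': depth becomes 1
  Position 15 '(': depth becomes 2
  Position 16 ')': depth becomes 1
  Position 17 ')': depth becomes 0
  Position 18 '(': depth becomes 1
  Position 19 '(': depth becomes 2
  Position 20 ')': depth becomes 1
  Position 21 '(': depth becomes 2
  Position 22 ')': depth becomes 1
  Position 23 ')': depth becomes 0
Maximum depth reached: 2

2


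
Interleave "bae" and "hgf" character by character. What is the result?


Interleaving "bae" and "hgf":
  Position 0: 'b' from first, 'h' from second => "bh"
  Position 1: 'a' from first, 'g' from second => "ag"
  Position 2: 'e' from first, 'f' from second => "ef"
Result: bhagef

bhagef


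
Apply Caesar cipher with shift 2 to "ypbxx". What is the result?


Caesar cipher: shift "ypbxx" by 2
  'y' (pos 24) + 2 = pos 0 = 'a'
  'p' (pos 15) + 2 = pos 17 = 'r'
  'b' (pos 1) + 2 = pos 3 = 'd'
  'x' (pos 23) + 2 = pos 25 = 'z'
  'x' (pos 23) + 2 = pos 25 = 'z'
Result: ardzz

ardzz


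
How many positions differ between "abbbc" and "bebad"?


Comparing "abbbc" and "bebad" position by position:
  Position 0: 'a' vs 'b' => DIFFER
  Position 1: 'b' vs 'e' => DIFFER
  Position 2: 'b' vs 'b' => same
  Position 3: 'b' vs 'a' => DIFFER
  Position 4: 'c' vs 'd' => DIFFER
Positions that differ: 4

4


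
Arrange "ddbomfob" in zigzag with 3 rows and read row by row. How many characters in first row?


Zigzag "ddbomfob" into 3 rows:
Placing characters:
  'd' => row 0
  'd' => row 1
  'b' => row 2
  'o' => row 1
  'm' => row 0
  'f' => row 1
  'o' => row 2
  'b' => row 1
Rows:
  Row 0: "dm"
  Row 1: "dofb"
  Row 2: "bo"
First row length: 2

2


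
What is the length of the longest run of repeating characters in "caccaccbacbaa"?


Input: "caccaccbacbaa"
Scanning for longest run:
  Position 1 ('a'): new char, reset run to 1
  Position 2 ('c'): new char, reset run to 1
  Position 3 ('c'): continues run of 'c', length=2
  Position 4 ('a'): new char, reset run to 1
  Position 5 ('c'): new char, reset run to 1
  Position 6 ('c'): continues run of 'c', length=2
  Position 7 ('b'): new char, reset run to 1
  Position 8 ('a'): new char, reset run to 1
  Position 9 ('c'): new char, reset run to 1
  Position 10 ('b'): new char, reset run to 1
  Position 11 ('a'): new char, reset run to 1
  Position 12 ('a'): continues run of 'a', length=2
Longest run: 'c' with length 2

2


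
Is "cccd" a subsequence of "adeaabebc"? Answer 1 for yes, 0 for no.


Check if "cccd" is a subsequence of "adeaabebc"
Greedy scan:
  Position 0 ('a'): no match needed
  Position 1 ('d'): no match needed
  Position 2 ('e'): no match needed
  Position 3 ('a'): no match needed
  Position 4 ('a'): no match needed
  Position 5 ('b'): no match needed
  Position 6 ('e'): no match needed
  Position 7 ('b'): no match needed
  Position 8 ('c'): matches sub[0] = 'c'
Only matched 1/4 characters => not a subsequence

0


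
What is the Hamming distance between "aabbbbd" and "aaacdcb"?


Comparing "aabbbbd" and "aaacdcb" position by position:
  Position 0: 'a' vs 'a' => same
  Position 1: 'a' vs 'a' => same
  Position 2: 'b' vs 'a' => differ
  Position 3: 'b' vs 'c' => differ
  Position 4: 'b' vs 'd' => differ
  Position 5: 'b' vs 'c' => differ
  Position 6: 'd' vs 'b' => differ
Total differences (Hamming distance): 5

5


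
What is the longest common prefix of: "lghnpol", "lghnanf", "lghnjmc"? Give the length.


Words: lghnpol, lghnanf, lghnjmc
  Position 0: all 'l' => match
  Position 1: all 'g' => match
  Position 2: all 'h' => match
  Position 3: all 'n' => match
  Position 4: ('p', 'a', 'j') => mismatch, stop
LCP = "lghn" (length 4)

4


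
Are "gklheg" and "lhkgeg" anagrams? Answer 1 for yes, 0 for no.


Strings: "gklheg", "lhkgeg"
Sorted first:  egghkl
Sorted second: egghkl
Sorted forms match => anagrams

1


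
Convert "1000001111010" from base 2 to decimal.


Input: "1000001111010" in base 2
Positional expansion:
  Digit '1' (value 1) x 2^12 = 4096
  Digit '0' (value 0) x 2^11 = 0
  Digit '0' (value 0) x 2^10 = 0
  Digit '0' (value 0) x 2^9 = 0
  Digit '0' (value 0) x 2^8 = 0
  Digit '0' (value 0) x 2^7 = 0
  Digit '1' (value 1) x 2^6 = 64
  Digit '1' (value 1) x 2^5 = 32
  Digit '1' (value 1) x 2^4 = 16
  Digit '1' (value 1) x 2^3 = 8
  Digit '0' (value 0) x 2^2 = 0
  Digit '1' (value 1) x 2^1 = 2
  Digit '0' (value 0) x 2^0 = 0
Sum = 4218

4218


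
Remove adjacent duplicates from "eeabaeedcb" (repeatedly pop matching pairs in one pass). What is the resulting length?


Input: eeabaeedcb
Stack-based adjacent duplicate removal:
  Read 'e': push. Stack: e
  Read 'e': matches stack top 'e' => pop. Stack: (empty)
  Read 'a': push. Stack: a
  Read 'b': push. Stack: ab
  Read 'a': push. Stack: aba
  Read 'e': push. Stack: abae
  Read 'e': matches stack top 'e' => pop. Stack: aba
  Read 'd': push. Stack: abad
  Read 'c': push. Stack: abadc
  Read 'b': push. Stack: abadcb
Final stack: "abadcb" (length 6)

6


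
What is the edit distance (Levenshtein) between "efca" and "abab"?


Computing edit distance: "efca" -> "abab"
DP table:
           a    b    a    b
      0    1    2    3    4
  e   1    1    2    3    4
  f   2    2    2    3    4
  c   3    3    3    3    4
  a   4    3    4    3    4
Edit distance = dp[4][4] = 4

4


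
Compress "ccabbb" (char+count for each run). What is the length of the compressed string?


Input: ccabbb
Runs:
  'c' x 2 => "c2"
  'a' x 1 => "a1"
  'b' x 3 => "b3"
Compressed: "c2a1b3"
Compressed length: 6

6


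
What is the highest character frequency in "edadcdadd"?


Input: edadcdadd
Character counts:
  'a': 2
  'c': 1
  'd': 5
  'e': 1
Maximum frequency: 5

5


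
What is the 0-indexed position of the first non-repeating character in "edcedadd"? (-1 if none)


Input: edcedadd
Character frequencies:
  'a': 1
  'c': 1
  'd': 4
  'e': 2
Scanning left to right for freq == 1:
  Position 0 ('e'): freq=2, skip
  Position 1 ('d'): freq=4, skip
  Position 2 ('c'): unique! => answer = 2

2


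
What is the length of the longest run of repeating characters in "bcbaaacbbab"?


Input: "bcbaaacbbab"
Scanning for longest run:
  Position 1 ('c'): new char, reset run to 1
  Position 2 ('b'): new char, reset run to 1
  Position 3 ('a'): new char, reset run to 1
  Position 4 ('a'): continues run of 'a', length=2
  Position 5 ('a'): continues run of 'a', length=3
  Position 6 ('c'): new char, reset run to 1
  Position 7 ('b'): new char, reset run to 1
  Position 8 ('b'): continues run of 'b', length=2
  Position 9 ('a'): new char, reset run to 1
  Position 10 ('b'): new char, reset run to 1
Longest run: 'a' with length 3

3


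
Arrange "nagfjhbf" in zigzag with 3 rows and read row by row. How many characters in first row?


Zigzag "nagfjhbf" into 3 rows:
Placing characters:
  'n' => row 0
  'a' => row 1
  'g' => row 2
  'f' => row 1
  'j' => row 0
  'h' => row 1
  'b' => row 2
  'f' => row 1
Rows:
  Row 0: "nj"
  Row 1: "afhf"
  Row 2: "gb"
First row length: 2

2


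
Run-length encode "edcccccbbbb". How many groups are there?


Input: edcccccbbbb
Scanning for consecutive runs:
  Group 1: 'e' x 1 (positions 0-0)
  Group 2: 'd' x 1 (positions 1-1)
  Group 3: 'c' x 5 (positions 2-6)
  Group 4: 'b' x 4 (positions 7-10)
Total groups: 4

4


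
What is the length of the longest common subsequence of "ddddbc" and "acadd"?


LCS of "ddddbc" and "acadd"
DP table:
           a    c    a    d    d
      0    0    0    0    0    0
  d   0    0    0    0    1    1
  d   0    0    0    0    1    2
  d   0    0    0    0    1    2
  d   0    0    0    0    1    2
  b   0    0    0    0    1    2
  c   0    0    1    1    1    2
LCS length = dp[6][5] = 2

2


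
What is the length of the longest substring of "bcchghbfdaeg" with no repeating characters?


Input: "bcchghbfdaeg"
Sliding window (track last position of each char):
  Position 0 ('b'): window [0,0] length 1 -- new best
  Position 1 ('c'): window [0,1] length 2 -- new best
  Position 2 ('c'): repeat (last at 1), move window start to 2
  Position 2 ('c'): window [2,2] length 1
  Position 3 ('h'): window [2,3] length 2
  Position 4 ('g'): window [2,4] length 3 -- new best
  Position 5 ('h'): repeat (last at 3), move window start to 4
  Position 5 ('h'): window [4,5] length 2
  Position 6 ('b'): window [4,6] length 3
  Position 7 ('f'): window [4,7] length 4 -- new best
  Position 8 ('d'): window [4,8] length 5 -- new best
  Position 9 ('a'): window [4,9] length 6 -- new best
  Position 10 ('e'): window [4,10] length 7 -- new best
  Position 11 ('g'): repeat (last at 4), move window start to 5
  Position 11 ('g'): window [5,11] length 7
Longest substring with no repeats: "ghbfdae" with length 7

7


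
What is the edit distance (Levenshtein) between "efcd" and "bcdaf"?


Computing edit distance: "efcd" -> "bcdaf"
DP table:
           b    c    d    a    f
      0    1    2    3    4    5
  e   1    1    2    3    4    5
  f   2    2    2    3    4    4
  c   3    3    2    3    4    5
  d   4    4    3    2    3    4
Edit distance = dp[4][5] = 4

4


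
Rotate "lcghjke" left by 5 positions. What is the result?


Input: "lcghjke", rotate left by 5
First 5 characters: "lcghj"
Remaining characters: "ke"
Concatenate remaining + first: "ke" + "lcghj" = "kelcghj"

kelcghj


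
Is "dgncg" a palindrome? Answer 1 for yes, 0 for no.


Input: dgncg
Reversed: gcngd
  Compare pos 0 ('d') with pos 4 ('g'): MISMATCH
  Compare pos 1 ('g') with pos 3 ('c'): MISMATCH
Result: not a palindrome

0


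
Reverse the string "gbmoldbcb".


Input: gbmoldbcb
Reading characters right to left:
  Position 8: 'b'
  Position 7: 'c'
  Position 6: 'b'
  Position 5: 'd'
  Position 4: 'l'
  Position 3: 'o'
  Position 2: 'm'
  Position 1: 'b'
  Position 0: 'g'
Reversed: bcbdlombg

bcbdlombg


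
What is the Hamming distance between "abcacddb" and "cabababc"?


Comparing "abcacddb" and "cabababc" position by position:
  Position 0: 'a' vs 'c' => differ
  Position 1: 'b' vs 'a' => differ
  Position 2: 'c' vs 'b' => differ
  Position 3: 'a' vs 'a' => same
  Position 4: 'c' vs 'b' => differ
  Position 5: 'd' vs 'a' => differ
  Position 6: 'd' vs 'b' => differ
  Position 7: 'b' vs 'c' => differ
Total differences (Hamming distance): 7

7


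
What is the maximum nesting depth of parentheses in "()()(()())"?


Input: "()()(()())"
Tracking depth:
  Position 0 '(': depth becomes 1
  Position 1 ')': depth becomes 0
  Position 2 '(': depth becomes 1
  Position 3 ')': depth becomes 0
  Position 4 '(': depth becomes 1
  Position 5 '(': depth becomes 2
  Position 6 ')': depth becomes 1
  Position 7 '(': depth becomes 2
  Position 8 ')': depth becomes 1
  Position 9 ')': depth becomes 0
Maximum depth reached: 2

2


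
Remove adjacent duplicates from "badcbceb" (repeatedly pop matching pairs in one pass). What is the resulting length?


Input: badcbceb
Stack-based adjacent duplicate removal:
  Read 'b': push. Stack: b
  Read 'a': push. Stack: ba
  Read 'd': push. Stack: bad
  Read 'c': push. Stack: badc
  Read 'b': push. Stack: badcb
  Read 'c': push. Stack: badcbc
  Read 'e': push. Stack: badcbce
  Read 'b': push. Stack: badcbceb
Final stack: "badcbceb" (length 8)

8


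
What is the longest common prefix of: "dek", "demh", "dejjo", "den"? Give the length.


Words: dek, demh, dejjo, den
  Position 0: all 'd' => match
  Position 1: all 'e' => match
  Position 2: ('k', 'm', 'j', 'n') => mismatch, stop
LCP = "de" (length 2)

2


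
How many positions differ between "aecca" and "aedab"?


Comparing "aecca" and "aedab" position by position:
  Position 0: 'a' vs 'a' => same
  Position 1: 'e' vs 'e' => same
  Position 2: 'c' vs 'd' => DIFFER
  Position 3: 'c' vs 'a' => DIFFER
  Position 4: 'a' vs 'b' => DIFFER
Positions that differ: 3

3


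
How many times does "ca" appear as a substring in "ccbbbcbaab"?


Searching for "ca" in "ccbbbcbaab"
Scanning each position:
  Position 0: "cc" => no
  Position 1: "cb" => no
  Position 2: "bb" => no
  Position 3: "bb" => no
  Position 4: "bc" => no
  Position 5: "cb" => no
  Position 6: "ba" => no
  Position 7: "aa" => no
  Position 8: "ab" => no
Total occurrences: 0

0


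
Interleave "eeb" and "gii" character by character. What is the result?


Interleaving "eeb" and "gii":
  Position 0: 'e' from first, 'g' from second => "eg"
  Position 1: 'e' from first, 'i' from second => "ei"
  Position 2: 'b' from first, 'i' from second => "bi"
Result: egeibi

egeibi


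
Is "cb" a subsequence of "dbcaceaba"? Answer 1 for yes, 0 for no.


Check if "cb" is a subsequence of "dbcaceaba"
Greedy scan:
  Position 0 ('d'): no match needed
  Position 1 ('b'): no match needed
  Position 2 ('c'): matches sub[0] = 'c'
  Position 3 ('a'): no match needed
  Position 4 ('c'): no match needed
  Position 5 ('e'): no match needed
  Position 6 ('a'): no match needed
  Position 7 ('b'): matches sub[1] = 'b'
  Position 8 ('a'): no match needed
All 2 characters matched => is a subsequence

1


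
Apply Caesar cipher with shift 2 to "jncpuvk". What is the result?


Caesar cipher: shift "jncpuvk" by 2
  'j' (pos 9) + 2 = pos 11 = 'l'
  'n' (pos 13) + 2 = pos 15 = 'p'
  'c' (pos 2) + 2 = pos 4 = 'e'
  'p' (pos 15) + 2 = pos 17 = 'r'
  'u' (pos 20) + 2 = pos 22 = 'w'
  'v' (pos 21) + 2 = pos 23 = 'x'
  'k' (pos 10) + 2 = pos 12 = 'm'
Result: lperwxm

lperwxm


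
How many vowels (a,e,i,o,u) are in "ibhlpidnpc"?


Input: ibhlpidnpc
Checking each character:
  'i' at position 0: vowel (running total: 1)
  'b' at position 1: consonant
  'h' at position 2: consonant
  'l' at position 3: consonant
  'p' at position 4: consonant
  'i' at position 5: vowel (running total: 2)
  'd' at position 6: consonant
  'n' at position 7: consonant
  'p' at position 8: consonant
  'c' at position 9: consonant
Total vowels: 2

2


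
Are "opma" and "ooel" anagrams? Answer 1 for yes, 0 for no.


Strings: "opma", "ooel"
Sorted first:  amop
Sorted second: eloo
Differ at position 0: 'a' vs 'e' => not anagrams

0


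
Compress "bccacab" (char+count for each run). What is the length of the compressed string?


Input: bccacab
Runs:
  'b' x 1 => "b1"
  'c' x 2 => "c2"
  'a' x 1 => "a1"
  'c' x 1 => "c1"
  'a' x 1 => "a1"
  'b' x 1 => "b1"
Compressed: "b1c2a1c1a1b1"
Compressed length: 12

12


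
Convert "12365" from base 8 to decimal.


Input: "12365" in base 8
Positional expansion:
  Digit '1' (value 1) x 8^4 = 4096
  Digit '2' (value 2) x 8^3 = 1024
  Digit '3' (value 3) x 8^2 = 192
  Digit '6' (value 6) x 8^1 = 48
  Digit '5' (value 5) x 8^0 = 5
Sum = 5365

5365


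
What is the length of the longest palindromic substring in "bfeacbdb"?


Input: "bfeacbdb"
Checking substrings for palindromes:
  [5:8] "bdb" (len 3) => palindrome
Longest palindromic substring: "bdb" with length 3

3


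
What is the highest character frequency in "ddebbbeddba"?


Input: ddebbbeddba
Character counts:
  'a': 1
  'b': 4
  'd': 4
  'e': 2
Maximum frequency: 4

4


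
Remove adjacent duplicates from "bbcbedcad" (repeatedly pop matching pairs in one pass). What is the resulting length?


Input: bbcbedcad
Stack-based adjacent duplicate removal:
  Read 'b': push. Stack: b
  Read 'b': matches stack top 'b' => pop. Stack: (empty)
  Read 'c': push. Stack: c
  Read 'b': push. Stack: cb
  Read 'e': push. Stack: cbe
  Read 'd': push. Stack: cbed
  Read 'c': push. Stack: cbedc
  Read 'a': push. Stack: cbedca
  Read 'd': push. Stack: cbedcad
Final stack: "cbedcad" (length 7)

7


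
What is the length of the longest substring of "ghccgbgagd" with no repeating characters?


Input: "ghccgbgagd"
Sliding window (track last position of each char):
  Position 0 ('g'): window [0,0] length 1 -- new best
  Position 1 ('h'): window [0,1] length 2 -- new best
  Position 2 ('c'): window [0,2] length 3 -- new best
  Position 3 ('c'): repeat (last at 2), move window start to 3
  Position 3 ('c'): window [3,3] length 1
  Position 4 ('g'): window [3,4] length 2
  Position 5 ('b'): window [3,5] length 3
  Position 6 ('g'): repeat (last at 4), move window start to 5
  Position 6 ('g'): window [5,6] length 2
  Position 7 ('a'): window [5,7] length 3
  Position 8 ('g'): repeat (last at 6), move window start to 7
  Position 8 ('g'): window [7,8] length 2
  Position 9 ('d'): window [7,9] length 3
Longest substring with no repeats: "ghc" with length 3

3


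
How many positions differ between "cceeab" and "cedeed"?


Comparing "cceeab" and "cedeed" position by position:
  Position 0: 'c' vs 'c' => same
  Position 1: 'c' vs 'e' => DIFFER
  Position 2: 'e' vs 'd' => DIFFER
  Position 3: 'e' vs 'e' => same
  Position 4: 'a' vs 'e' => DIFFER
  Position 5: 'b' vs 'd' => DIFFER
Positions that differ: 4

4


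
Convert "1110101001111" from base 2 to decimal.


Input: "1110101001111" in base 2
Positional expansion:
  Digit '1' (value 1) x 2^12 = 4096
  Digit '1' (value 1) x 2^11 = 2048
  Digit '1' (value 1) x 2^10 = 1024
  Digit '0' (value 0) x 2^9 = 0
  Digit '1' (value 1) x 2^8 = 256
  Digit '0' (value 0) x 2^7 = 0
  Digit '1' (value 1) x 2^6 = 64
  Digit '0' (value 0) x 2^5 = 0
  Digit '0' (value 0) x 2^4 = 0
  Digit '1' (value 1) x 2^3 = 8
  Digit '1' (value 1) x 2^2 = 4
  Digit '1' (value 1) x 2^1 = 2
  Digit '1' (value 1) x 2^0 = 1
Sum = 7503

7503


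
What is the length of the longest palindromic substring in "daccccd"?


Input: "daccccd"
Checking substrings for palindromes:
  [2:6] "cccc" (len 4) => palindrome
  [2:5] "ccc" (len 3) => palindrome
  [3:6] "ccc" (len 3) => palindrome
  [2:4] "cc" (len 2) => palindrome
  [3:5] "cc" (len 2) => palindrome
  [4:6] "cc" (len 2) => palindrome
Longest palindromic substring: "cccc" with length 4

4


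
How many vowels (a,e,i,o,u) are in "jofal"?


Input: jofal
Checking each character:
  'j' at position 0: consonant
  'o' at position 1: vowel (running total: 1)
  'f' at position 2: consonant
  'a' at position 3: vowel (running total: 2)
  'l' at position 4: consonant
Total vowels: 2

2


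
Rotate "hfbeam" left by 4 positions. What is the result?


Input: "hfbeam", rotate left by 4
First 4 characters: "hfbe"
Remaining characters: "am"
Concatenate remaining + first: "am" + "hfbe" = "amhfbe"

amhfbe


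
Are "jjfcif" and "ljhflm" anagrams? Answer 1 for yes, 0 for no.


Strings: "jjfcif", "ljhflm"
Sorted first:  cffijj
Sorted second: fhjllm
Differ at position 0: 'c' vs 'f' => not anagrams

0


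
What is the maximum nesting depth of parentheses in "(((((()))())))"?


Input: "(((((()))())))"
Tracking depth:
  Position 0 '(': depth becomes 1
  Position 1 '(': depth becomes 2
  Position 2 '(': depth becomes 3
  Position 3 '(': depth becomes 4
  Position 4 '(': depth becomes 5
  Position 5 '(': depth becomes 6
  Position 6 ')': depth becomes 5
  Position 7 ')': depth becomes 4
  Position 8 ')': depth becomes 3
  Position 9 '(': depth becomes 4
  Position 10 ')': depth becomes 3
  Position 11 ')': depth becomes 2
  Position 12 ')': depth becomes 1
  Position 13 ')': depth becomes 0
Maximum depth reached: 6

6


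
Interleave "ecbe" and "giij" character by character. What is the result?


Interleaving "ecbe" and "giij":
  Position 0: 'e' from first, 'g' from second => "eg"
  Position 1: 'c' from first, 'i' from second => "ci"
  Position 2: 'b' from first, 'i' from second => "bi"
  Position 3: 'e' from first, 'j' from second => "ej"
Result: egcibiej

egcibiej


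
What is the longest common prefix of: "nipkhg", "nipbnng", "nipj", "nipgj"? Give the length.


Words: nipkhg, nipbnng, nipj, nipgj
  Position 0: all 'n' => match
  Position 1: all 'i' => match
  Position 2: all 'p' => match
  Position 3: ('k', 'b', 'j', 'g') => mismatch, stop
LCP = "nip" (length 3)

3


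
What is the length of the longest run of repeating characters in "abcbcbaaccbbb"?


Input: "abcbcbaaccbbb"
Scanning for longest run:
  Position 1 ('b'): new char, reset run to 1
  Position 2 ('c'): new char, reset run to 1
  Position 3 ('b'): new char, reset run to 1
  Position 4 ('c'): new char, reset run to 1
  Position 5 ('b'): new char, reset run to 1
  Position 6 ('a'): new char, reset run to 1
  Position 7 ('a'): continues run of 'a', length=2
  Position 8 ('c'): new char, reset run to 1
  Position 9 ('c'): continues run of 'c', length=2
  Position 10 ('b'): new char, reset run to 1
  Position 11 ('b'): continues run of 'b', length=2
  Position 12 ('b'): continues run of 'b', length=3
Longest run: 'b' with length 3

3


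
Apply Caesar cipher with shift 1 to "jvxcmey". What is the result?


Caesar cipher: shift "jvxcmey" by 1
  'j' (pos 9) + 1 = pos 10 = 'k'
  'v' (pos 21) + 1 = pos 22 = 'w'
  'x' (pos 23) + 1 = pos 24 = 'y'
  'c' (pos 2) + 1 = pos 3 = 'd'
  'm' (pos 12) + 1 = pos 13 = 'n'
  'e' (pos 4) + 1 = pos 5 = 'f'
  'y' (pos 24) + 1 = pos 25 = 'z'
Result: kwydnfz

kwydnfz


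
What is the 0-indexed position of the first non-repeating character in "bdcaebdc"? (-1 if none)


Input: bdcaebdc
Character frequencies:
  'a': 1
  'b': 2
  'c': 2
  'd': 2
  'e': 1
Scanning left to right for freq == 1:
  Position 0 ('b'): freq=2, skip
  Position 1 ('d'): freq=2, skip
  Position 2 ('c'): freq=2, skip
  Position 3 ('a'): unique! => answer = 3

3


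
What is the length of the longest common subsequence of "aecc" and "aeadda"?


LCS of "aecc" and "aeadda"
DP table:
           a    e    a    d    d    a
      0    0    0    0    0    0    0
  a   0    1    1    1    1    1    1
  e   0    1    2    2    2    2    2
  c   0    1    2    2    2    2    2
  c   0    1    2    2    2    2    2
LCS length = dp[4][6] = 2

2


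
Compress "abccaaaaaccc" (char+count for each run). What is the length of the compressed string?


Input: abccaaaaaccc
Runs:
  'a' x 1 => "a1"
  'b' x 1 => "b1"
  'c' x 2 => "c2"
  'a' x 5 => "a5"
  'c' x 3 => "c3"
Compressed: "a1b1c2a5c3"
Compressed length: 10

10


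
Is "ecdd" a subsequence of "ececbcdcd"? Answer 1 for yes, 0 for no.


Check if "ecdd" is a subsequence of "ececbcdcd"
Greedy scan:
  Position 0 ('e'): matches sub[0] = 'e'
  Position 1 ('c'): matches sub[1] = 'c'
  Position 2 ('e'): no match needed
  Position 3 ('c'): no match needed
  Position 4 ('b'): no match needed
  Position 5 ('c'): no match needed
  Position 6 ('d'): matches sub[2] = 'd'
  Position 7 ('c'): no match needed
  Position 8 ('d'): matches sub[3] = 'd'
All 4 characters matched => is a subsequence

1


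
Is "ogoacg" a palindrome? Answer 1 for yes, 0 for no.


Input: ogoacg
Reversed: gcaogo
  Compare pos 0 ('o') with pos 5 ('g'): MISMATCH
  Compare pos 1 ('g') with pos 4 ('c'): MISMATCH
  Compare pos 2 ('o') with pos 3 ('a'): MISMATCH
Result: not a palindrome

0


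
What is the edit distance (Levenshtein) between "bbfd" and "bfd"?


Computing edit distance: "bbfd" -> "bfd"
DP table:
           b    f    d
      0    1    2    3
  b   1    0    1    2
  b   2    1    1    2
  f   3    2    1    2
  d   4    3    2    1
Edit distance = dp[4][3] = 1

1


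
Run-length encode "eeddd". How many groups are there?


Input: eeddd
Scanning for consecutive runs:
  Group 1: 'e' x 2 (positions 0-1)
  Group 2: 'd' x 3 (positions 2-4)
Total groups: 2

2


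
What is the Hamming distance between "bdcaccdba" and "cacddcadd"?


Comparing "bdcaccdba" and "cacddcadd" position by position:
  Position 0: 'b' vs 'c' => differ
  Position 1: 'd' vs 'a' => differ
  Position 2: 'c' vs 'c' => same
  Position 3: 'a' vs 'd' => differ
  Position 4: 'c' vs 'd' => differ
  Position 5: 'c' vs 'c' => same
  Position 6: 'd' vs 'a' => differ
  Position 7: 'b' vs 'd' => differ
  Position 8: 'a' vs 'd' => differ
Total differences (Hamming distance): 7

7


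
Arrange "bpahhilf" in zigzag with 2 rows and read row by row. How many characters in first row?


Zigzag "bpahhilf" into 2 rows:
Placing characters:
  'b' => row 0
  'p' => row 1
  'a' => row 0
  'h' => row 1
  'h' => row 0
  'i' => row 1
  'l' => row 0
  'f' => row 1
Rows:
  Row 0: "bahl"
  Row 1: "phif"
First row length: 4

4


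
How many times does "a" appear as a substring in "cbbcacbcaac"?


Searching for "a" in "cbbcacbcaac"
Scanning each position:
  Position 0: "c" => no
  Position 1: "b" => no
  Position 2: "b" => no
  Position 3: "c" => no
  Position 4: "a" => MATCH
  Position 5: "c" => no
  Position 6: "b" => no
  Position 7: "c" => no
  Position 8: "a" => MATCH
  Position 9: "a" => MATCH
  Position 10: "c" => no
Total occurrences: 3

3


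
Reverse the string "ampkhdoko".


Input: ampkhdoko
Reading characters right to left:
  Position 8: 'o'
  Position 7: 'k'
  Position 6: 'o'
  Position 5: 'd'
  Position 4: 'h'
  Position 3: 'k'
  Position 2: 'p'
  Position 1: 'm'
  Position 0: 'a'
Reversed: okodhkpma

okodhkpma


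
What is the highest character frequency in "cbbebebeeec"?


Input: cbbebebeeec
Character counts:
  'b': 4
  'c': 2
  'e': 5
Maximum frequency: 5

5


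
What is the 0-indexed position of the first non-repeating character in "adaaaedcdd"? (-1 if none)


Input: adaaaedcdd
Character frequencies:
  'a': 4
  'c': 1
  'd': 4
  'e': 1
Scanning left to right for freq == 1:
  Position 0 ('a'): freq=4, skip
  Position 1 ('d'): freq=4, skip
  Position 2 ('a'): freq=4, skip
  Position 3 ('a'): freq=4, skip
  Position 4 ('a'): freq=4, skip
  Position 5 ('e'): unique! => answer = 5

5


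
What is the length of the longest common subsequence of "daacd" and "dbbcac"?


LCS of "daacd" and "dbbcac"
DP table:
           d    b    b    c    a    c
      0    0    0    0    0    0    0
  d   0    1    1    1    1    1    1
  a   0    1    1    1    1    2    2
  a   0    1    1    1    1    2    2
  c   0    1    1    1    2    2    3
  d   0    1    1    1    2    2    3
LCS length = dp[5][6] = 3

3


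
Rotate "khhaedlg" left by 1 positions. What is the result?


Input: "khhaedlg", rotate left by 1
First 1 characters: "k"
Remaining characters: "hhaedlg"
Concatenate remaining + first: "hhaedlg" + "k" = "hhaedlgk"

hhaedlgk


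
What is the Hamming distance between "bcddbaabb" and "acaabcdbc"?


Comparing "bcddbaabb" and "acaabcdbc" position by position:
  Position 0: 'b' vs 'a' => differ
  Position 1: 'c' vs 'c' => same
  Position 2: 'd' vs 'a' => differ
  Position 3: 'd' vs 'a' => differ
  Position 4: 'b' vs 'b' => same
  Position 5: 'a' vs 'c' => differ
  Position 6: 'a' vs 'd' => differ
  Position 7: 'b' vs 'b' => same
  Position 8: 'b' vs 'c' => differ
Total differences (Hamming distance): 6

6


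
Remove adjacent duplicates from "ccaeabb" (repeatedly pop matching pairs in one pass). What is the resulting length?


Input: ccaeabb
Stack-based adjacent duplicate removal:
  Read 'c': push. Stack: c
  Read 'c': matches stack top 'c' => pop. Stack: (empty)
  Read 'a': push. Stack: a
  Read 'e': push. Stack: ae
  Read 'a': push. Stack: aea
  Read 'b': push. Stack: aeab
  Read 'b': matches stack top 'b' => pop. Stack: aea
Final stack: "aea" (length 3)

3


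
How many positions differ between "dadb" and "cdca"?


Comparing "dadb" and "cdca" position by position:
  Position 0: 'd' vs 'c' => DIFFER
  Position 1: 'a' vs 'd' => DIFFER
  Position 2: 'd' vs 'c' => DIFFER
  Position 3: 'b' vs 'a' => DIFFER
Positions that differ: 4

4


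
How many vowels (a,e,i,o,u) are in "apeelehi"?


Input: apeelehi
Checking each character:
  'a' at position 0: vowel (running total: 1)
  'p' at position 1: consonant
  'e' at position 2: vowel (running total: 2)
  'e' at position 3: vowel (running total: 3)
  'l' at position 4: consonant
  'e' at position 5: vowel (running total: 4)
  'h' at position 6: consonant
  'i' at position 7: vowel (running total: 5)
Total vowels: 5

5


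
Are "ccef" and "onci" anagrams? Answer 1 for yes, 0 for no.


Strings: "ccef", "onci"
Sorted first:  ccef
Sorted second: cino
Differ at position 1: 'c' vs 'i' => not anagrams

0


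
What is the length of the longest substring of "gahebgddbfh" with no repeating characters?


Input: "gahebgddbfh"
Sliding window (track last position of each char):
  Position 0 ('g'): window [0,0] length 1 -- new best
  Position 1 ('a'): window [0,1] length 2 -- new best
  Position 2 ('h'): window [0,2] length 3 -- new best
  Position 3 ('e'): window [0,3] length 4 -- new best
  Position 4 ('b'): window [0,4] length 5 -- new best
  Position 5 ('g'): repeat (last at 0), move window start to 1
  Position 5 ('g'): window [1,5] length 5
  Position 6 ('d'): window [1,6] length 6 -- new best
  Position 7 ('d'): repeat (last at 6), move window start to 7
  Position 7 ('d'): window [7,7] length 1
  Position 8 ('b'): window [7,8] length 2
  Position 9 ('f'): window [7,9] length 3
  Position 10 ('h'): window [7,10] length 4
Longest substring with no repeats: "ahebgd" with length 6

6


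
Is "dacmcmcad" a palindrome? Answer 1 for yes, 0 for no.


Input: dacmcmcad
Reversed: dacmcmcad
  Compare pos 0 ('d') with pos 8 ('d'): match
  Compare pos 1 ('a') with pos 7 ('a'): match
  Compare pos 2 ('c') with pos 6 ('c'): match
  Compare pos 3 ('m') with pos 5 ('m'): match
Result: palindrome

1


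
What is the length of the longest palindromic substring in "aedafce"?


Input: "aedafce"
Checking substrings for palindromes:
  No multi-char palindromic substrings found
Longest palindromic substring: "a" with length 1

1


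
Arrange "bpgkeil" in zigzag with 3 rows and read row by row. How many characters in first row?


Zigzag "bpgkeil" into 3 rows:
Placing characters:
  'b' => row 0
  'p' => row 1
  'g' => row 2
  'k' => row 1
  'e' => row 0
  'i' => row 1
  'l' => row 2
Rows:
  Row 0: "be"
  Row 1: "pki"
  Row 2: "gl"
First row length: 2

2


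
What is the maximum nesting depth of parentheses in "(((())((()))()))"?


Input: "(((())((()))()))"
Tracking depth:
  Position 0 '(': depth becomes 1
  Position 1 '(': depth becomes 2
  Position 2 '(': depth becomes 3
  Position 3 '(': depth becomes 4
  Position 4 ')': depth becomes 3
  Position 5 ')': depth becomes 2
  Position 6 '(': depth becomes 3
  Position 7 '(': depth becomes 4
  Position 8 '(': depth becomes 5
  Position 9 ')': depth becomes 4
  Position 10 ')': depth becomes 3
  Position 11 ')': depth becomes 2
  Position 12 '(': depth becomes 3
  Position 13 ')': depth becomes 2
  Position 14 ')': depth becomes 1
  Position 15 ')': depth becomes 0
Maximum depth reached: 5

5


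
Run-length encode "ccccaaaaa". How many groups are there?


Input: ccccaaaaa
Scanning for consecutive runs:
  Group 1: 'c' x 4 (positions 0-3)
  Group 2: 'a' x 5 (positions 4-8)
Total groups: 2

2


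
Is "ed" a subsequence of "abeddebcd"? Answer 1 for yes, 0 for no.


Check if "ed" is a subsequence of "abeddebcd"
Greedy scan:
  Position 0 ('a'): no match needed
  Position 1 ('b'): no match needed
  Position 2 ('e'): matches sub[0] = 'e'
  Position 3 ('d'): matches sub[1] = 'd'
  Position 4 ('d'): no match needed
  Position 5 ('e'): no match needed
  Position 6 ('b'): no match needed
  Position 7 ('c'): no match needed
  Position 8 ('d'): no match needed
All 2 characters matched => is a subsequence

1


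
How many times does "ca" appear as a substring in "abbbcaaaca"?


Searching for "ca" in "abbbcaaaca"
Scanning each position:
  Position 0: "ab" => no
  Position 1: "bb" => no
  Position 2: "bb" => no
  Position 3: "bc" => no
  Position 4: "ca" => MATCH
  Position 5: "aa" => no
  Position 6: "aa" => no
  Position 7: "ac" => no
  Position 8: "ca" => MATCH
Total occurrences: 2

2


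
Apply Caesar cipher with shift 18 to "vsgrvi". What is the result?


Caesar cipher: shift "vsgrvi" by 18
  'v' (pos 21) + 18 = pos 13 = 'n'
  's' (pos 18) + 18 = pos 10 = 'k'
  'g' (pos 6) + 18 = pos 24 = 'y'
  'r' (pos 17) + 18 = pos 9 = 'j'
  'v' (pos 21) + 18 = pos 13 = 'n'
  'i' (pos 8) + 18 = pos 0 = 'a'
Result: nkyjna

nkyjna


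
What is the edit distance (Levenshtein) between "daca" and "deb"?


Computing edit distance: "daca" -> "deb"
DP table:
           d    e    b
      0    1    2    3
  d   1    0    1    2
  a   2    1    1    2
  c   3    2    2    2
  a   4    3    3    3
Edit distance = dp[4][3] = 3

3


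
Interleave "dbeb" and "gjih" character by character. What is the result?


Interleaving "dbeb" and "gjih":
  Position 0: 'd' from first, 'g' from second => "dg"
  Position 1: 'b' from first, 'j' from second => "bj"
  Position 2: 'e' from first, 'i' from second => "ei"
  Position 3: 'b' from first, 'h' from second => "bh"
Result: dgbjeibh

dgbjeibh


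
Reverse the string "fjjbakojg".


Input: fjjbakojg
Reading characters right to left:
  Position 8: 'g'
  Position 7: 'j'
  Position 6: 'o'
  Position 5: 'k'
  Position 4: 'a'
  Position 3: 'b'
  Position 2: 'j'
  Position 1: 'j'
  Position 0: 'f'
Reversed: gjokabjjf

gjokabjjf
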